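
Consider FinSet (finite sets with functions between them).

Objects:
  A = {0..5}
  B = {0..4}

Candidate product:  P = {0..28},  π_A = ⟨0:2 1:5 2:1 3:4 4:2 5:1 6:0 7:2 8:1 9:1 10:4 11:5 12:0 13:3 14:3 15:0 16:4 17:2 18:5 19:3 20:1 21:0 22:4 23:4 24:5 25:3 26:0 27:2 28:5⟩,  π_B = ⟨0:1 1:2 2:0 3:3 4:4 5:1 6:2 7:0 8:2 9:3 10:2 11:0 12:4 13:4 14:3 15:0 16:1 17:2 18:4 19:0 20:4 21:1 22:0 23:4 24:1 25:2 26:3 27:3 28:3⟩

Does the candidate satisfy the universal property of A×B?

|A|·|B| = 6·5 = 30;  |P| = 29
  → cardinalities differ; no bijection possible.

Answer: NOT A VALID PRODUCT — |P|=29 ≠ |A|·|B|=30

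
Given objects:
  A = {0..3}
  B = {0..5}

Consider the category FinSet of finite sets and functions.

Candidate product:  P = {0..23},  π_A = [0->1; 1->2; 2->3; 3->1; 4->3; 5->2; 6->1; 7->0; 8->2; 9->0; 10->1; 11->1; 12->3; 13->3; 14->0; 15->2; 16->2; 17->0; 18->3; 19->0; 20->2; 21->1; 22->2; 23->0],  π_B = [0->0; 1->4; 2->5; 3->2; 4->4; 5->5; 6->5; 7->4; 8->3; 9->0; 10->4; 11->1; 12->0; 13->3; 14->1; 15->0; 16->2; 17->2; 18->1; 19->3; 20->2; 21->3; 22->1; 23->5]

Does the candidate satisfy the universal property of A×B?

Answer: NOT A VALID PRODUCT — duplicate pair at indices 20,16

Work:
|A|·|B| = 4·6 = 24;  |P| = 24
Check the pairing map k ↦ (π_A(k), π_B(k)):
  0 -> (1,0)
  1 -> (2,4)
  2 -> (3,5)
  3 -> (1,2)
  4 -> (3,4)
  5 -> (2,5)
  6 -> (1,5)
  7 -> (0,4)
  8 -> (2,3)
  9 -> (0,0)
  10 -> (1,4)
  11 -> (1,1)
  12 -> (3,0)
  13 -> (3,3)
  14 -> (0,1)
  15 -> (2,0)
  16 -> (2,2)
  17 -> (0,2)
  18 -> (3,1)
  19 -> (0,3)
  20 -> (2,2)  ✗ repeats pair of k=16
  21 -> (1,3)
  22 -> (2,1)
  23 -> (0,5)
distinct pairs in image: 23 / 24 needed
  → (2,2) hit at k=16 and k=20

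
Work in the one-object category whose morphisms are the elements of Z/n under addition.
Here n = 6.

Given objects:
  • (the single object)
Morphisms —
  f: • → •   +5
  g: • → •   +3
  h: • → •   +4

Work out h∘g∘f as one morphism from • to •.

Answer: +0

Work:
  0 +5≡5 +3≡2 +4≡0  (mod 6)
composite: +0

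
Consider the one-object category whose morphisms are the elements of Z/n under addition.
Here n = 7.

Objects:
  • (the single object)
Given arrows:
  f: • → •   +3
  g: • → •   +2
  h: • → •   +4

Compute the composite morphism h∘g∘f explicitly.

Answer: +2

Derivation:
  0 +3≡3 +2≡5 +4≡2  (mod 7)
composite: +2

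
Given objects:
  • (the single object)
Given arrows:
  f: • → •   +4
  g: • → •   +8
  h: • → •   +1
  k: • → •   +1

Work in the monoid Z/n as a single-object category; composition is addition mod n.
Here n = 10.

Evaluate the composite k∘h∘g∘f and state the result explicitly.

Answer: +4

Trace:
  0 +4≡4 +8≡2 +1≡3 +1≡4  (mod 10)
result: +4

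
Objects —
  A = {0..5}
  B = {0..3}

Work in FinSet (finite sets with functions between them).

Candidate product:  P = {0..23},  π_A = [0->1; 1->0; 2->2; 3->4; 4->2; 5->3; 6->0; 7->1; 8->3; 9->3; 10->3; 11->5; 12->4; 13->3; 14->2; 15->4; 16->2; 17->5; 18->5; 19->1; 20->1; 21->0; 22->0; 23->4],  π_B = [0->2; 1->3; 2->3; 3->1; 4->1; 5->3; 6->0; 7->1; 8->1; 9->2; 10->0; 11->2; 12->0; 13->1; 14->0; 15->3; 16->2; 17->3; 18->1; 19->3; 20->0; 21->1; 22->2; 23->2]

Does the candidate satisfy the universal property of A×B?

|A|·|B| = 6·4 = 24;  |P| = 24
Check the pairing map k ↦ (π_A(k), π_B(k)):
  0 -> (1,2)
  1 -> (0,3)
  2 -> (2,3)
  3 -> (4,1)
  4 -> (2,1)
  5 -> (3,3)
  6 -> (0,0)
  7 -> (1,1)
  8 -> (3,1)
  9 -> (3,2)
  10 -> (3,0)
  11 -> (5,2)
  12 -> (4,0)
  13 -> (3,1)  ✗ repeats pair of k=8
  14 -> (2,0)
  15 -> (4,3)
  16 -> (2,2)
  17 -> (5,3)
  18 -> (5,1)
  19 -> (1,3)
  20 -> (1,0)
  21 -> (0,1)
  22 -> (0,2)
  23 -> (4,2)
distinct pairs in image: 23 / 24 needed
  → (3,1) hit at k=8 and k=13

Answer: NOT A VALID PRODUCT — duplicate pair at indices 8,13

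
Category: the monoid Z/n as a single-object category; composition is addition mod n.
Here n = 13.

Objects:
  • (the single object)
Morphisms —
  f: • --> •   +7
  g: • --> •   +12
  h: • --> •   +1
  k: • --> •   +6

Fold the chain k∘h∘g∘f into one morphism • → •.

Answer: +0

Work:
  0 +7≡7 +12≡6 +1≡7 +6≡0  (mod 13)
result: +0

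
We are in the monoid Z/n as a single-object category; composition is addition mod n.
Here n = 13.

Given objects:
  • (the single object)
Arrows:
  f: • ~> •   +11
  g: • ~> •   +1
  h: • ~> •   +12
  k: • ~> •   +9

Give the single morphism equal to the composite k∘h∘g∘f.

  0 +11≡11 +1≡12 +12≡11 +9≡7  (mod 13)
⟦path⟧: +7

Answer: +7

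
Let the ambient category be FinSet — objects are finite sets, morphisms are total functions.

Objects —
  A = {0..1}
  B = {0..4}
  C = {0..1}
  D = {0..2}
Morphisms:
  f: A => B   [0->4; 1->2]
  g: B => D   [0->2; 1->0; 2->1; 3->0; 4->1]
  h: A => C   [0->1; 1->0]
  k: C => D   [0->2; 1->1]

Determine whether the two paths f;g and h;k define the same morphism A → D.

Answer: DOES NOT COMMUTE

Derivation:
Along f;g (path 1):
  0 f=>4 g=>1
  1 f=>2 g=>1
  composite₁ = [0->1; 1->1]
Along h;k (path 2):
  0 h=>1 k=>1
  1 h=>0 k=>2
  composite₂ = [0->1; 1->2]
Equal? NO — does not commute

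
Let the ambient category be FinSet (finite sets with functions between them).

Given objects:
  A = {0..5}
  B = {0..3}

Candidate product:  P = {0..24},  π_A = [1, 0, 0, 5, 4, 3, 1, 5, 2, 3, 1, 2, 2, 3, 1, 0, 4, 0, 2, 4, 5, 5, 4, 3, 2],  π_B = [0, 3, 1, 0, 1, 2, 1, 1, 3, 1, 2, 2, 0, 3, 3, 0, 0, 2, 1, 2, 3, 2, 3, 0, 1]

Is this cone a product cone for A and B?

Answer: NOT A VALID PRODUCT — |P|=25 ≠ |A|·|B|=24

Trace:
|A|·|B| = 6·4 = 24;  |P| = 25
  → cardinalities differ; no bijection possible.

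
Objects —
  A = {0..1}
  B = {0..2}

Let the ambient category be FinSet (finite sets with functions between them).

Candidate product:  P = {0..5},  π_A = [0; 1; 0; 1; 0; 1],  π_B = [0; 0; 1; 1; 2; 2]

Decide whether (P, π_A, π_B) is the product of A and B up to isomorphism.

Answer: VALID PRODUCT

Work:
|A|·|B| = 2·3 = 6;  |P| = 6
Check the pairing map k ↦ (π_A(k), π_B(k)):
  0 -> (0,0)
  1 -> (1,0)
  2 -> (0,1)
  3 -> (1,1)
  4 -> (0,2)
  5 -> (1,2)
distinct pairs in image: 6 / 6 needed
  → bijection onto A×B; projections well-typed.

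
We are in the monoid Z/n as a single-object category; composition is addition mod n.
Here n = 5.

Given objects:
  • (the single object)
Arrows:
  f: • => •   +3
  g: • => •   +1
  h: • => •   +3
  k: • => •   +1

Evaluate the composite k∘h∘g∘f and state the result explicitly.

  0 +3≡3 +1≡4 +3≡2 +1≡3  (mod 5)
result: +3

Answer: +3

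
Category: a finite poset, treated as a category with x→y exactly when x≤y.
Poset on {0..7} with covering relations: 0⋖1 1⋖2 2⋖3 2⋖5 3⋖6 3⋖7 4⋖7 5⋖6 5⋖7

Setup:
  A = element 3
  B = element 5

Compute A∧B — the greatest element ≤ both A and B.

Answer: A∧B = 2

Work:
{x : x<=A ∧ x<=B} = {0,1,2}  (A=3, B=5)
  0 <= 2
  1 <= 2
  2 <= 2
glb = 2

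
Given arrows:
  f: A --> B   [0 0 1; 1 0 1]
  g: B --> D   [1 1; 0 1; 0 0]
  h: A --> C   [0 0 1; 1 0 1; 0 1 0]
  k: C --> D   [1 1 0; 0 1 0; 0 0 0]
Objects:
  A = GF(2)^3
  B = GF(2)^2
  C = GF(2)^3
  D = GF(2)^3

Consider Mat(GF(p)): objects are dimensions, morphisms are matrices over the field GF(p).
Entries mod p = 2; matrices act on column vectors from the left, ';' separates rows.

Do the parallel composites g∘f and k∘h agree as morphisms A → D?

Path 1 = f;g:
  e0=⟨1,0,0⟩ f-->⟨0,1⟩ g-->⟨1,1,0⟩
  e1=⟨0,1,0⟩ f-->⟨0,0⟩ g-->⟨0,0,0⟩
  e2=⟨0,0,1⟩ f-->⟨1,1⟩ g-->⟨0,1,0⟩
  result₁ = [1 0 0; 1 0 1; 0 0 0]
Path 2 = h;k:
  e0=⟨1,0,0⟩ h-->⟨0,1,0⟩ k-->⟨1,1,0⟩
  e1=⟨0,1,0⟩ h-->⟨0,0,1⟩ k-->⟨0,0,0⟩
  e2=⟨0,0,1⟩ h-->⟨1,1,0⟩ k-->⟨0,1,0⟩
  result₂ = [1 0 0; 1 0 1; 0 0 0]
Equal? equal; square commutes

Answer: COMMUTES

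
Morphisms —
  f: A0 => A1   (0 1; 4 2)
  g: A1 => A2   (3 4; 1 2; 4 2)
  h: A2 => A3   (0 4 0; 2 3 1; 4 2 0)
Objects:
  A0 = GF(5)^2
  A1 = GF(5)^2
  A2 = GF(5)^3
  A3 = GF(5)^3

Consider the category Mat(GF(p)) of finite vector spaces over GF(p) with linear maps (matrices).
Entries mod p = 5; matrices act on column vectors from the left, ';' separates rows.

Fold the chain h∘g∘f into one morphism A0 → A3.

  e0=[1,0] f=>[0,4] g=>[1,3,3] h=>[2,4,0]
  e1=[0,1] f=>[1,2] g=>[1,0,3] h=>[0,0,4]
result: (2 0; 4 0; 0 4)

Answer: (2 0; 4 0; 0 4)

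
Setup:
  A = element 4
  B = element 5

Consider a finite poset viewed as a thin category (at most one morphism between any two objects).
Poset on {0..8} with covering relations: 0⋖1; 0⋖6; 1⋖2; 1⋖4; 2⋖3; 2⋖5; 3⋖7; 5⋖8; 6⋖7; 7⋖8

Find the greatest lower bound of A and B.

Answer: A∧B = 1

Trace:
Common predecessors of 4,5: {0,1}
  0 ≤ 1
  1 ≤ 1
glb = 1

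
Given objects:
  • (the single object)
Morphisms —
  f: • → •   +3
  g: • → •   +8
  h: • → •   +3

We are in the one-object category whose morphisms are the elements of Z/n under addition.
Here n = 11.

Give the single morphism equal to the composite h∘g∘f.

Answer: +3

Trace:
  0 +3≡3 +8≡0 +3≡3  (mod 11)
⟦path⟧: +3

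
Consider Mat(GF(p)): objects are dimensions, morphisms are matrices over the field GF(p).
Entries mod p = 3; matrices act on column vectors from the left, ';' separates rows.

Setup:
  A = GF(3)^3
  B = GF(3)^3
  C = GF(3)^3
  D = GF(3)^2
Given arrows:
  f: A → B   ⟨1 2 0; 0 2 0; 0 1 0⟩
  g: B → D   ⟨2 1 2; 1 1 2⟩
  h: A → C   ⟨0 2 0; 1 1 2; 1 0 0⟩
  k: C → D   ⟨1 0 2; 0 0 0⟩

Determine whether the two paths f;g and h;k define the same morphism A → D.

Along f;g (path 1):
  e0=(1,0,0) f→(1,0,0) g→(2,1)
  e1=(0,1,0) f→(2,2,1) g→(2,0)
  e2=(0,0,1) f→(0,0,0) g→(0,0)
  ⟦path⟧₁ = ⟨2 2 0; 1 0 0⟩
Along h;k (path 2):
  e0=(1,0,0) h→(0,1,1) k→(2,0)
  e1=(0,1,0) h→(2,1,0) k→(2,0)
  e2=(0,0,1) h→(0,2,0) k→(0,0)
  ⟦path⟧₂ = ⟨2 2 0; 0 0 0⟩
Equal? NO — does not commute

Answer: DOES NOT COMMUTE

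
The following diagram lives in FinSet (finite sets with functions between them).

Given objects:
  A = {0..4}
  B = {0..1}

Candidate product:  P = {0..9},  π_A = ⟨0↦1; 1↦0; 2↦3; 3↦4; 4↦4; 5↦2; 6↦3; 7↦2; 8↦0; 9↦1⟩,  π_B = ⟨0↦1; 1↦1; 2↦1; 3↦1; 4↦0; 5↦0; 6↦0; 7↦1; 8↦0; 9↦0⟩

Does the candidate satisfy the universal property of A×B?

|A|·|B| = 5·2 = 10;  |P| = 10
Check the pairing map k ↦ (π_A(k), π_B(k)):
  0 ↦ (1,1)
  1 ↦ (0,1)
  2 ↦ (3,1)
  3 ↦ (4,1)
  4 ↦ (4,0)
  5 ↦ (2,0)
  6 ↦ (3,0)
  7 ↦ (2,1)
  8 ↦ (0,0)
  9 ↦ (1,0)
distinct pairs in image: 10 / 10 needed
  → bijection onto A×B; projections well-typed.

Answer: VALID PRODUCT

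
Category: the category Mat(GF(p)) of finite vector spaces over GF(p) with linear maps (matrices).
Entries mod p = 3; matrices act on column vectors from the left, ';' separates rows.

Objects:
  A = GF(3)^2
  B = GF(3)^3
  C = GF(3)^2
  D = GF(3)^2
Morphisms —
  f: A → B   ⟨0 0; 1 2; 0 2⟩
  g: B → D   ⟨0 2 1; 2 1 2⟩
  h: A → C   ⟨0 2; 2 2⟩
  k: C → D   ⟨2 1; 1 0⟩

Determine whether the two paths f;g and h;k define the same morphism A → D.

Answer: DOES NOT COMMUTE

Trace:
Path 1 = f;g:
  e0=[1,0] f→[0,1,0] g→[2,1]
  e1=[0,1] f→[0,2,2] g→[0,0]
  composite₁ = ⟨2 0; 1 0⟩
Path 2 = h;k:
  e0=[1,0] h→[0,2] k→[2,0]
  e1=[0,1] h→[2,2] k→[0,2]
  composite₂ = ⟨2 0; 0 2⟩
Equal? differ; not commutative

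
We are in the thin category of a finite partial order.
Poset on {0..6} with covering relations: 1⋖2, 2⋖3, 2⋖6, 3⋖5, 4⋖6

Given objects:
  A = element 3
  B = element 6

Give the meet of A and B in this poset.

Answer: A∧B = 2

Trace:
Lower bounds of A=3 and B=6: {1,2}
  1 ≤ 2
  2 ≤ 2
glb = 2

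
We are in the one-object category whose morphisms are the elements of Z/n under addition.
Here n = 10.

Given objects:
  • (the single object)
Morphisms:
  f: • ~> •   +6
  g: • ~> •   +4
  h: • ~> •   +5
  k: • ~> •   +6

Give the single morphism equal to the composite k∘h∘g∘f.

  0 +6≡6 +4≡0 +5≡5 +6≡1  (mod 10)
composite: +1

Answer: +1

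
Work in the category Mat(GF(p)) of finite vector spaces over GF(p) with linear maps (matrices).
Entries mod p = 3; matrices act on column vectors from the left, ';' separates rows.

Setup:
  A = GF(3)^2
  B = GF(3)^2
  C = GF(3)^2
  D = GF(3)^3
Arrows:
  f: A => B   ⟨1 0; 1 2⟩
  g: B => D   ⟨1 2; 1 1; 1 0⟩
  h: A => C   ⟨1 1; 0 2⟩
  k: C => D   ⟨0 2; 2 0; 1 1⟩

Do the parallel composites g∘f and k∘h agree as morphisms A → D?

1) trace f;g:
  e0=[1,0] f=>[1,1] g=>[0,2,1]
  e1=[0,1] f=>[0,2] g=>[1,2,0]
  composite₁ = ⟨0 1; 2 2; 1 0⟩
2) trace h;k:
  e0=[1,0] h=>[1,0] k=>[0,2,1]
  e1=[0,1] h=>[1,2] k=>[1,2,0]
  composite₂ = ⟨0 1; 2 2; 1 0⟩
Equal? equal; square commutes

Answer: COMMUTES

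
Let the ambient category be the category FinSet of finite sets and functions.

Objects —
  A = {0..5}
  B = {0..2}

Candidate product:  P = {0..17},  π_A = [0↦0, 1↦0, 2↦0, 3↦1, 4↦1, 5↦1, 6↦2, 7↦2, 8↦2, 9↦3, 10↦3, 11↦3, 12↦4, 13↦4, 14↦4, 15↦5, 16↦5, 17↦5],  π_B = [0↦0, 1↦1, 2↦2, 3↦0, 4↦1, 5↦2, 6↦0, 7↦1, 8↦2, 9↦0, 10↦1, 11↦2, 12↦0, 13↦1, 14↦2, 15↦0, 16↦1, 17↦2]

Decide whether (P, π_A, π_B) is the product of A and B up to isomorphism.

|A|·|B| = 6·3 = 18;  |P| = 18
Check the pairing map k ↦ (π_A(k), π_B(k)):
  0 ↦ (0,0)
  1 ↦ (0,1)
  2 ↦ (0,2)
  3 ↦ (1,0)
  4 ↦ (1,1)
  5 ↦ (1,2)
  6 ↦ (2,0)
  7 ↦ (2,1)
  8 ↦ (2,2)
  9 ↦ (3,0)
  10 ↦ (3,1)
  11 ↦ (3,2)
  12 ↦ (4,0)
  13 ↦ (4,1)
  14 ↦ (4,2)
  15 ↦ (5,0)
  16 ↦ (5,1)
  17 ↦ (5,2)
distinct pairs in image: 18 / 18 needed
  → bijection onto A×B; projections well-typed.

Answer: VALID PRODUCT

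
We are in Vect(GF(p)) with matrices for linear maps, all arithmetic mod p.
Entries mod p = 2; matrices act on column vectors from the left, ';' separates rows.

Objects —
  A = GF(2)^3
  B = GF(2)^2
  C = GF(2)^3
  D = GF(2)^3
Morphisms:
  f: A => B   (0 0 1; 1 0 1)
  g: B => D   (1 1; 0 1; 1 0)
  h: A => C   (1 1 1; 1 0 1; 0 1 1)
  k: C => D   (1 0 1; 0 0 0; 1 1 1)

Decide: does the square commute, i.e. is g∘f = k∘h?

Answer: DOES NOT COMMUTE

Trace:
Along f;g (path 1):
  e0=⟨1,0,0⟩ f=>⟨0,1⟩ g=>⟨1,1,0⟩
  e1=⟨0,1,0⟩ f=>⟨0,0⟩ g=>⟨0,0,0⟩
  e2=⟨0,0,1⟩ f=>⟨1,1⟩ g=>⟨0,1,1⟩
  ⟦path⟧₁ = (1 0 0; 1 0 1; 0 0 1)
Along h;k (path 2):
  e0=⟨1,0,0⟩ h=>⟨1,1,0⟩ k=>⟨1,0,0⟩
  e1=⟨0,1,0⟩ h=>⟨1,0,1⟩ k=>⟨0,0,0⟩
  e2=⟨0,0,1⟩ h=>⟨1,1,1⟩ k=>⟨0,0,1⟩
  ⟦path⟧₂ = (1 0 0; 0 0 0; 0 0 1)
Equal? distinct morphisms ✗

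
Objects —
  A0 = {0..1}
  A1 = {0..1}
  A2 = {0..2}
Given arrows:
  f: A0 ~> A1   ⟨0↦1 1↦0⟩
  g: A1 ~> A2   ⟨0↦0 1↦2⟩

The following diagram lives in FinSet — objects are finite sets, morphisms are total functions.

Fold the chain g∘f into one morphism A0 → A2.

  0 f~>1 g~>2
  1 f~>0 g~>0
⟦path⟧: ⟨0↦2 1↦0⟩

Answer: ⟨0↦2 1↦0⟩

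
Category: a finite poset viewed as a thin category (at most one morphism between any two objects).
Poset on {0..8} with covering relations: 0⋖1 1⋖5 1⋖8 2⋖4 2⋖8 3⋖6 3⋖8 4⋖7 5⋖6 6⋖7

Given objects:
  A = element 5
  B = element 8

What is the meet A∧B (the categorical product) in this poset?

Lower bounds of A=5 and B=8: {0,1}
  0 ⊑ 1
  1 ⊑ 1
glb = 1

Answer: A∧B = 1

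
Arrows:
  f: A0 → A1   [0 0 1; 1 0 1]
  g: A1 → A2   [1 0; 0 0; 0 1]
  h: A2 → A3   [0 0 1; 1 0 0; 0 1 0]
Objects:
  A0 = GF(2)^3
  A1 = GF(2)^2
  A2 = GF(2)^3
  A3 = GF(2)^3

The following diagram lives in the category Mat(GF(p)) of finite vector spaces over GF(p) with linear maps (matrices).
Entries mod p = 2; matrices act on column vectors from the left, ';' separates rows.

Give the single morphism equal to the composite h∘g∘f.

  e0=[1,0,0] f→[0,1] g→[0,0,1] h→[1,0,0]
  e1=[0,1,0] f→[0,0] g→[0,0,0] h→[0,0,0]
  e2=[0,0,1] f→[1,1] g→[1,0,1] h→[1,1,0]
composite: [1 0 1; 0 0 1; 0 0 0]

Answer: [1 0 1; 0 0 1; 0 0 0]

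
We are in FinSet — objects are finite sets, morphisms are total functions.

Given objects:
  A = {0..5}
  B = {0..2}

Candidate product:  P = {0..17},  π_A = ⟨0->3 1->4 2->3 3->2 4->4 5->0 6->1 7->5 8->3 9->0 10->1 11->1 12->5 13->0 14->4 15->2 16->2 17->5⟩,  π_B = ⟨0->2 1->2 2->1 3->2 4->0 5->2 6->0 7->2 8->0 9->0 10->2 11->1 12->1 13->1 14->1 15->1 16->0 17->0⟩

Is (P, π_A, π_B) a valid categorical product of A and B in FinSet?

|A|·|B| = 6·3 = 18;  |P| = 18
Check the pairing map k ↦ (π_A(k), π_B(k)):
  0 -> (3,2)
  1 -> (4,2)
  2 -> (3,1)
  3 -> (2,2)
  4 -> (4,0)
  5 -> (0,2)
  6 -> (1,0)
  7 -> (5,2)
  8 -> (3,0)
  9 -> (0,0)
  10 -> (1,2)
  11 -> (1,1)
  12 -> (5,1)
  13 -> (0,1)
  14 -> (4,1)
  15 -> (2,1)
  16 -> (2,0)
  17 -> (5,0)
distinct pairs in image: 18 / 18 needed
  → bijection onto A×B; projections well-typed.

Answer: VALID PRODUCT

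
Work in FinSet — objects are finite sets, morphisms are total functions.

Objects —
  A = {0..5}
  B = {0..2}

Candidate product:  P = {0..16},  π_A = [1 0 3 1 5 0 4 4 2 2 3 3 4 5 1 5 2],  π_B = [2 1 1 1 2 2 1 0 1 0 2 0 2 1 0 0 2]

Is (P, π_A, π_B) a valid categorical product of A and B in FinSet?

Answer: NOT A VALID PRODUCT — |P|=17 ≠ |A|·|B|=18

Work:
|A|·|B| = 6·3 = 18;  |P| = 17
  → cardinalities differ; no bijection possible.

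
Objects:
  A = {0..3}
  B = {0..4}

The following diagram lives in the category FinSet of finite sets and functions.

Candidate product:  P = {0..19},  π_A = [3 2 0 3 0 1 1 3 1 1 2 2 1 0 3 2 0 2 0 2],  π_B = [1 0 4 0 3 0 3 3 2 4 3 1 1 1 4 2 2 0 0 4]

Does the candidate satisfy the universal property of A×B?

Answer: NOT A VALID PRODUCT — duplicate pair at indices 17,1

Trace:
|A|·|B| = 4·5 = 20;  |P| = 20
Check the pairing map k ↦ (π_A(k), π_B(k)):
  0 ↦ (3,1)
  1 ↦ (2,0)
  2 ↦ (0,4)
  3 ↦ (3,0)
  4 ↦ (0,3)
  5 ↦ (1,0)
  6 ↦ (1,3)
  7 ↦ (3,3)
  8 ↦ (1,2)
  9 ↦ (1,4)
  10 ↦ (2,3)
  11 ↦ (2,1)
  12 ↦ (1,1)
  13 ↦ (0,1)
  14 ↦ (3,4)
  15 ↦ (2,2)
  16 ↦ (0,2)
  17 ↦ (2,0)  ✗ repeats pair of k=1
  18 ↦ (0,0)
  19 ↦ (2,4)
distinct pairs in image: 19 / 20 needed
  → (2,0) hit at k=1 and k=17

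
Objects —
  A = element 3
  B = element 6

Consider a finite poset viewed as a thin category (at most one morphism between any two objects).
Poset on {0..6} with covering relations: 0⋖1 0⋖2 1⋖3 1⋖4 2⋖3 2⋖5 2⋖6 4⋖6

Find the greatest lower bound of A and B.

Answer: NO MEET EXISTS

Work:
{x : x≤A ∧ x≤B} = {0,1,2}  (A=3, B=6)
  maximal lower bounds 1 and 2 are incomparable: neither 1≤2 nor 2≤1
→ no greatest lower bound exists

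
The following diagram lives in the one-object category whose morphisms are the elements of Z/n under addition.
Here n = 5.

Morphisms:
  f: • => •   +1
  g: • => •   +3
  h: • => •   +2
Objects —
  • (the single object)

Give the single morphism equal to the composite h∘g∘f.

  0 +1≡1 +3≡4 +2≡1  (mod 5)
result: +1

Answer: +1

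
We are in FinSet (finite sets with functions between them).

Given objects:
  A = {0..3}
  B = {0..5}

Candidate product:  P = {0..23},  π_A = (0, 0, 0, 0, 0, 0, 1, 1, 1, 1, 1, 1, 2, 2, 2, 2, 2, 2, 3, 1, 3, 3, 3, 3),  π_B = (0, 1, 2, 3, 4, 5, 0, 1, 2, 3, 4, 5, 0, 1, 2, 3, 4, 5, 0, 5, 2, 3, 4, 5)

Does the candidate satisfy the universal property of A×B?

|A|·|B| = 4·6 = 24;  |P| = 24
Check the pairing map k ↦ (π_A(k), π_B(k)):
  0 -> (0,0)
  1 -> (0,1)
  2 -> (0,2)
  3 -> (0,3)
  4 -> (0,4)
  5 -> (0,5)
  6 -> (1,0)
  7 -> (1,1)
  8 -> (1,2)
  9 -> (1,3)
  10 -> (1,4)
  11 -> (1,5)
  12 -> (2,0)
  13 -> (2,1)
  14 -> (2,2)
  15 -> (2,3)
  16 -> (2,4)
  17 -> (2,5)
  18 -> (3,0)
  19 -> (1,5)  ✗ repeats pair of k=11
  20 -> (3,2)
  21 -> (3,3)
  22 -> (3,4)
  23 -> (3,5)
distinct pairs in image: 23 / 24 needed
  → (1,5) hit at k=11 and k=19

Answer: NOT A VALID PRODUCT — duplicate pair at indices 11,19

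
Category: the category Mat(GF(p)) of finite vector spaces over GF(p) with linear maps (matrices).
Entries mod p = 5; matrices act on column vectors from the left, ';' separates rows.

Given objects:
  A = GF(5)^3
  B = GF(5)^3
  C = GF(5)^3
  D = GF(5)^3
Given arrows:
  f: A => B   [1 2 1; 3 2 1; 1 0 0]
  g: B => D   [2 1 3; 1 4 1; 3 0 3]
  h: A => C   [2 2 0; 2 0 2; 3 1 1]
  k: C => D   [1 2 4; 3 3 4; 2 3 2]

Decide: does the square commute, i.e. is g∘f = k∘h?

Answer: COMMUTES

Derivation:
1) trace f;g:
  e0=(1,0,0) f=>(1,3,1) g=>(3,4,1)
  e1=(0,1,0) f=>(2,2,0) g=>(1,0,1)
  e2=(0,0,1) f=>(1,1,0) g=>(3,0,3)
  result₁ = [3 1 3; 4 0 0; 1 1 3]
2) trace h;k:
  e0=(1,0,0) h=>(2,2,3) k=>(3,4,1)
  e1=(0,1,0) h=>(2,0,1) k=>(1,0,1)
  e2=(0,0,1) h=>(0,2,1) k=>(3,0,3)
  result₂ = [3 1 3; 4 0 0; 1 1 3]
Equal? same morphism ✓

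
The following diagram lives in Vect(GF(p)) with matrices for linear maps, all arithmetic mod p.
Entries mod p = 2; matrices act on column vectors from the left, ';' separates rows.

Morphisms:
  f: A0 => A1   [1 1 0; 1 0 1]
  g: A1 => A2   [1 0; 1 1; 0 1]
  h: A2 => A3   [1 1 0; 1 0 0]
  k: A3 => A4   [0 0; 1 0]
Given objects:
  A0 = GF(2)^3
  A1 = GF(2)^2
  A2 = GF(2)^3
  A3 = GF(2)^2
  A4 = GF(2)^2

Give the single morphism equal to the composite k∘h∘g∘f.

Answer: [0 0 0; 1 0 1]

Derivation:
  e0=[1,0,0] f=>[1,1] g=>[1,0,1] h=>[1,1] k=>[0,1]
  e1=[0,1,0] f=>[1,0] g=>[1,1,0] h=>[0,1] k=>[0,0]
  e2=[0,0,1] f=>[0,1] g=>[0,1,1] h=>[1,0] k=>[0,1]
result: [0 0 0; 1 0 1]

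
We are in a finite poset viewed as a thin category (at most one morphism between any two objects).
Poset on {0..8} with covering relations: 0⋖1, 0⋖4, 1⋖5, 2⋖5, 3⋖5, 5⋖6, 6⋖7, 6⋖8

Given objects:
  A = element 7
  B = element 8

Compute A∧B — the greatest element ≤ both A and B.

Answer: A∧B = 6

Trace:
{x : x≤A ∧ x≤B} = {0,1,2,3,5,6}  (A=7, B=8)
  0 ≤ 6
  1 ≤ 6
  2 ≤ 6
  3 ≤ 6
  5 ≤ 6
  6 ≤ 6
glb = 6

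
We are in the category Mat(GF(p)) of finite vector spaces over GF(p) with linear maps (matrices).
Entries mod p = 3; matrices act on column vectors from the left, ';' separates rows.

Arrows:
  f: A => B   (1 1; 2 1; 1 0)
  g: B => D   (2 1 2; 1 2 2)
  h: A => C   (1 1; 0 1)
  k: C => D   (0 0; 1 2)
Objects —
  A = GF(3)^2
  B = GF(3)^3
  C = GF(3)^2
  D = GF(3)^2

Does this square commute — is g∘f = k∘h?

Answer: COMMUTES

Work:
1) trace f;g:
  e0=⟨1,0⟩ f=>⟨1,2,1⟩ g=>⟨0,1⟩
  e1=⟨0,1⟩ f=>⟨1,1,0⟩ g=>⟨0,0⟩
  composite₁ = (0 0; 1 0)
2) trace h;k:
  e0=⟨1,0⟩ h=>⟨1,0⟩ k=>⟨0,1⟩
  e1=⟨0,1⟩ h=>⟨1,1⟩ k=>⟨0,0⟩
  composite₂ = (0 0; 1 0)
Equal? same morphism ✓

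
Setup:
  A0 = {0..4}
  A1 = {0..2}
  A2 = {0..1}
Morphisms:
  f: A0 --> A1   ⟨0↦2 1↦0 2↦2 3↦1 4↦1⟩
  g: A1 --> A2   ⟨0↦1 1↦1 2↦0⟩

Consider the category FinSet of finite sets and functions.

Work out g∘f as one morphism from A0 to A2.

Answer: ⟨0↦0 1↦1 2↦0 3↦1 4↦1⟩

Work:
  0 f-->2 g-->0
  1 f-->0 g-->1
  2 f-->2 g-->0
  3 f-->1 g-->1
  4 f-->1 g-->1
composite: ⟨0↦0 1↦1 2↦0 3↦1 4↦1⟩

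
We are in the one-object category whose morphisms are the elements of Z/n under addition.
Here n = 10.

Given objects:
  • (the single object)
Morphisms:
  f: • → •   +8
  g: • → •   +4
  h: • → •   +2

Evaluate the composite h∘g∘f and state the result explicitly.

  0 +8≡8 +4≡2 +2≡4  (mod 10)
⟦path⟧: +4

Answer: +4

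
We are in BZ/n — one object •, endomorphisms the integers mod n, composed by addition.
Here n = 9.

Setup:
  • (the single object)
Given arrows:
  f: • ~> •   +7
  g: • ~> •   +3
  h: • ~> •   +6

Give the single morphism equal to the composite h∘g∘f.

Answer: +7

Trace:
  0 +7≡7 +3≡1 +6≡7  (mod 9)
composite: +7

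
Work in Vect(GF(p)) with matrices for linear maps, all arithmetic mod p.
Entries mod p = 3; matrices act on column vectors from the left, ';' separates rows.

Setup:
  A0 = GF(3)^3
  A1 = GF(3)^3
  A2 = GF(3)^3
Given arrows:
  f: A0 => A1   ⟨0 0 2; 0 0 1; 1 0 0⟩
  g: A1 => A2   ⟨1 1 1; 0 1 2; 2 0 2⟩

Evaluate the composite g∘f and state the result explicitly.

  e0=⟨1,0,0⟩ f=>⟨0,0,1⟩ g=>⟨1,2,2⟩
  e1=⟨0,1,0⟩ f=>⟨0,0,0⟩ g=>⟨0,0,0⟩
  e2=⟨0,0,1⟩ f=>⟨2,1,0⟩ g=>⟨0,1,1⟩
⟦path⟧: ⟨1 0 0; 2 0 1; 2 0 1⟩

Answer: ⟨1 0 0; 2 0 1; 2 0 1⟩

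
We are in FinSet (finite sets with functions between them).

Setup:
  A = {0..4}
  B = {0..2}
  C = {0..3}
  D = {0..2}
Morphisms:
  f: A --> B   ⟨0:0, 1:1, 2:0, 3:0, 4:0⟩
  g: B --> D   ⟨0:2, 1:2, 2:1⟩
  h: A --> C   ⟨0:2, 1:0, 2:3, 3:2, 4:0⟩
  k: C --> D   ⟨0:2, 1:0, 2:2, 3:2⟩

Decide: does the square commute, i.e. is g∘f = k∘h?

Path 1 = f;g:
  0 f-->0 g-->2
  1 f-->1 g-->2
  2 f-->0 g-->2
  3 f-->0 g-->2
  4 f-->0 g-->2
  composite₁ = ⟨0:2, 1:2, 2:2, 3:2, 4:2⟩
Path 2 = h;k:
  0 h-->2 k-->2
  1 h-->0 k-->2
  2 h-->3 k-->2
  3 h-->2 k-->2
  4 h-->0 k-->2
  composite₂ = ⟨0:2, 1:2, 2:2, 3:2, 4:2⟩
Equal? equal; square commutes

Answer: COMMUTES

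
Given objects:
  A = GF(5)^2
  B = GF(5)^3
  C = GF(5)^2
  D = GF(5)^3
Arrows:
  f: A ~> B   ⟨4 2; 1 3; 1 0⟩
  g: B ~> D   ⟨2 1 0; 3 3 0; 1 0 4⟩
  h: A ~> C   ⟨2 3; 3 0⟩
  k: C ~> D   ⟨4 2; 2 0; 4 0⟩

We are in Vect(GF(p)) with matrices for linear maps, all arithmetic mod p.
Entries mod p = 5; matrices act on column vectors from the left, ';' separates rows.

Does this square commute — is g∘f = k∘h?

Path 1 = f;g:
  e0=[1,0] f~>[4,1,1] g~>[4,0,3]
  e1=[0,1] f~>[2,3,0] g~>[2,0,2]
  ⟦path⟧₁ = ⟨4 2; 0 0; 3 2⟩
Path 2 = h;k:
  e0=[1,0] h~>[2,3] k~>[4,4,3]
  e1=[0,1] h~>[3,0] k~>[2,1,2]
  ⟦path⟧₂ = ⟨4 2; 4 1; 3 2⟩
Equal? NO — does not commute

Answer: DOES NOT COMMUTE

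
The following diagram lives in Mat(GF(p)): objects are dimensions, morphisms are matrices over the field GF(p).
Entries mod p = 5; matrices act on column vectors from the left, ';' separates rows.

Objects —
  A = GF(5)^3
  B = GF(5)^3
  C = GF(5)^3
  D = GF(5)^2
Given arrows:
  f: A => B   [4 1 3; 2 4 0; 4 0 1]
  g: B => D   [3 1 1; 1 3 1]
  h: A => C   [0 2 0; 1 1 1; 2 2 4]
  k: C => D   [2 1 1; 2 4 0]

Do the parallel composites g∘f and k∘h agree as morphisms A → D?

Path 1 = f;g:
  e0=⟨1,0,0⟩ f=>⟨4,2,4⟩ g=>⟨3,4⟩
  e1=⟨0,1,0⟩ f=>⟨1,4,0⟩ g=>⟨2,3⟩
  e2=⟨0,0,1⟩ f=>⟨3,0,1⟩ g=>⟨0,4⟩
  composite₁ = [3 2 0; 4 3 4]
Path 2 = h;k:
  e0=⟨1,0,0⟩ h=>⟨0,1,2⟩ k=>⟨3,4⟩
  e1=⟨0,1,0⟩ h=>⟨2,1,2⟩ k=>⟨2,3⟩
  e2=⟨0,0,1⟩ h=>⟨0,1,4⟩ k=>⟨0,4⟩
  composite₂ = [3 2 0; 4 3 4]
Equal? YES — commutes

Answer: COMMUTES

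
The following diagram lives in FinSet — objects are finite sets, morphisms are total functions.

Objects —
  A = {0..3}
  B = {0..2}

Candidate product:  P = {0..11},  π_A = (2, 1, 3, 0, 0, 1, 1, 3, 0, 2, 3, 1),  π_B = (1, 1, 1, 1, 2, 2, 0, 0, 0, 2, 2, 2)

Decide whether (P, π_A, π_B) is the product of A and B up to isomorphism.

Answer: NOT A VALID PRODUCT — duplicate pair at indices 11,5

Work:
|A|·|B| = 4·3 = 12;  |P| = 12
Check the pairing map k ↦ (π_A(k), π_B(k)):
  0 : (2,1)
  1 : (1,1)
  2 : (3,1)
  3 : (0,1)
  4 : (0,2)
  5 : (1,2)
  6 : (1,0)
  7 : (3,0)
  8 : (0,0)
  9 : (2,2)
  10 : (3,2)
  11 : (1,2)  ✗ repeats pair of k=5
distinct pairs in image: 11 / 12 needed
  → (1,2) hit at k=5 and k=11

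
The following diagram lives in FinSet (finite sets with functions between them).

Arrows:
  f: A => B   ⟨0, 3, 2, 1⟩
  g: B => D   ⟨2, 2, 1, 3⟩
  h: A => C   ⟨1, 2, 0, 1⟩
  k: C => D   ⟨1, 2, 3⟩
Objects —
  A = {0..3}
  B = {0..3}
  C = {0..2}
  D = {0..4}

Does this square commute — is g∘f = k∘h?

Answer: COMMUTES

Work:
Along f;g (path 1):
  0 f=>0 g=>2
  1 f=>3 g=>3
  2 f=>2 g=>1
  3 f=>1 g=>2
  composite₁ = ⟨2, 3, 1, 2⟩
Along h;k (path 2):
  0 h=>1 k=>2
  1 h=>2 k=>3
  2 h=>0 k=>1
  3 h=>1 k=>2
  composite₂ = ⟨2, 3, 1, 2⟩
Equal? YES — commutes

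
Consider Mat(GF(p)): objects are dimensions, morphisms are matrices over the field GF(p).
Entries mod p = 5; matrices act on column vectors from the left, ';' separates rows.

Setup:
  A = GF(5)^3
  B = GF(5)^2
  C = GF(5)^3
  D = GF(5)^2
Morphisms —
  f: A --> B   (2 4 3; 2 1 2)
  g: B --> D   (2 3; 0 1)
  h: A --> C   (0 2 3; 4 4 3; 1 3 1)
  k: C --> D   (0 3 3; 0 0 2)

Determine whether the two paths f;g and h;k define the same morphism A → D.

Path 1 = f;g:
  e0=⟨1,0,0⟩ f-->⟨2,2⟩ g-->⟨0,2⟩
  e1=⟨0,1,0⟩ f-->⟨4,1⟩ g-->⟨1,1⟩
  e2=⟨0,0,1⟩ f-->⟨3,2⟩ g-->⟨2,2⟩
  ⟦path⟧₁ = (0 1 2; 2 1 2)
Path 2 = h;k:
  e0=⟨1,0,0⟩ h-->⟨0,4,1⟩ k-->⟨0,2⟩
  e1=⟨0,1,0⟩ h-->⟨2,4,3⟩ k-->⟨1,1⟩
  e2=⟨0,0,1⟩ h-->⟨3,3,1⟩ k-->⟨2,2⟩
  ⟦path⟧₂ = (0 1 2; 2 1 2)
Equal? equal; square commutes

Answer: COMMUTES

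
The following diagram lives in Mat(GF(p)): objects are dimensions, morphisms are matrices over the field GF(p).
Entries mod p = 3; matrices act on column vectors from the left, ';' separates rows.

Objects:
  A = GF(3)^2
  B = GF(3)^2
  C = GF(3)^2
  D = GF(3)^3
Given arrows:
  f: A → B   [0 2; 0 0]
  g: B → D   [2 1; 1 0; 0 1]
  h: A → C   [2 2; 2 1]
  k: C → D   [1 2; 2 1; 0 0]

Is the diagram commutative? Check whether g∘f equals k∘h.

Along f;g (path 1):
  e0=⟨1,0⟩ f→⟨0,0⟩ g→⟨0,0,0⟩
  e1=⟨0,1⟩ f→⟨2,0⟩ g→⟨1,2,0⟩
  composite₁ = [0 1; 0 2; 0 0]
Along h;k (path 2):
  e0=⟨1,0⟩ h→⟨2,2⟩ k→⟨0,0,0⟩
  e1=⟨0,1⟩ h→⟨2,1⟩ k→⟨1,2,0⟩
  composite₂ = [0 1; 0 2; 0 0]
Equal? YES — commutes

Answer: COMMUTES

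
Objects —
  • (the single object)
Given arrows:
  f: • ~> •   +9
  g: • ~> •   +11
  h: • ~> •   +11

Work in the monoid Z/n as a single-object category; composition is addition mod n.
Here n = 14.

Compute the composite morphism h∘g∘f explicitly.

Answer: +3

Derivation:
  0 +9≡9 +11≡6 +11≡3  (mod 14)
result: +3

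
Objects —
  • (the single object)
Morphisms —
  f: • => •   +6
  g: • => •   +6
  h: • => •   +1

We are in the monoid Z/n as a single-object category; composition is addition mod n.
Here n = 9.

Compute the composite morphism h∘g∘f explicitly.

Answer: +4

Trace:
  0 +6≡6 +6≡3 +1≡4  (mod 9)
result: +4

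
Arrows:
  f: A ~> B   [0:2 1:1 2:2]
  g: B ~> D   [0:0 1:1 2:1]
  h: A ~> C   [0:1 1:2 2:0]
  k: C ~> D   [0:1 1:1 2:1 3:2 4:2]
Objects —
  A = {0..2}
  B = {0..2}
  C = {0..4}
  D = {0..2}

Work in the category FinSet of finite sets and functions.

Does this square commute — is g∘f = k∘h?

1) trace f;g:
  0 f~>2 g~>1
  1 f~>1 g~>1
  2 f~>2 g~>1
  ⟦path⟧₁ = [0:1 1:1 2:1]
2) trace h;k:
  0 h~>1 k~>1
  1 h~>2 k~>1
  2 h~>0 k~>1
  ⟦path⟧₂ = [0:1 1:1 2:1]
Equal? same morphism ✓

Answer: COMMUTES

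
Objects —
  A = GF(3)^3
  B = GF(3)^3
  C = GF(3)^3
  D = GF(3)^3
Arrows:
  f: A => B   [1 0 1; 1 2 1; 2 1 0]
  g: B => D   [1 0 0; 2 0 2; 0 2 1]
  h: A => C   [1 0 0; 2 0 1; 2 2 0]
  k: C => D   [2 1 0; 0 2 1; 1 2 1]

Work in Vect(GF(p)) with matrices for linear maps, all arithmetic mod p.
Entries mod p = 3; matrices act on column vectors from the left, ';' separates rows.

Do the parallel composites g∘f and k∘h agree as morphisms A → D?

Along f;g (path 1):
  e0=⟨1,0,0⟩ f=>⟨1,1,2⟩ g=>⟨1,0,1⟩
  e1=⟨0,1,0⟩ f=>⟨0,2,1⟩ g=>⟨0,2,2⟩
  e2=⟨0,0,1⟩ f=>⟨1,1,0⟩ g=>⟨1,2,2⟩
  ⟦path⟧₁ = [1 0 1; 0 2 2; 1 2 2]
Along h;k (path 2):
  e0=⟨1,0,0⟩ h=>⟨1,2,2⟩ k=>⟨1,0,1⟩
  e1=⟨0,1,0⟩ h=>⟨0,0,2⟩ k=>⟨0,2,2⟩
  e2=⟨0,0,1⟩ h=>⟨0,1,0⟩ k=>⟨1,2,2⟩
  ⟦path⟧₂ = [1 0 1; 0 2 2; 1 2 2]
Equal? same morphism ✓

Answer: COMMUTES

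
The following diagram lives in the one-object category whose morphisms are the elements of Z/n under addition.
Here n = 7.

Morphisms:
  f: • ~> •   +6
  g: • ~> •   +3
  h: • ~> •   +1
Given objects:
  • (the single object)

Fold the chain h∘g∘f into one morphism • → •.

Answer: +3

Trace:
  0 +6≡6 +3≡2 +1≡3  (mod 7)
result: +3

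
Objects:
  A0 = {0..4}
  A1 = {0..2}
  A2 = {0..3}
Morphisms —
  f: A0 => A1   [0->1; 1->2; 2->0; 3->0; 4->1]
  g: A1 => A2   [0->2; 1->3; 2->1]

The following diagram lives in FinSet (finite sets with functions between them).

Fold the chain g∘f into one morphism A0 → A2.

  0 f=>1 g=>3
  1 f=>2 g=>1
  2 f=>0 g=>2
  3 f=>0 g=>2
  4 f=>1 g=>3
composite: [0->3; 1->1; 2->2; 3->2; 4->3]

Answer: [0->3; 1->1; 2->2; 3->2; 4->3]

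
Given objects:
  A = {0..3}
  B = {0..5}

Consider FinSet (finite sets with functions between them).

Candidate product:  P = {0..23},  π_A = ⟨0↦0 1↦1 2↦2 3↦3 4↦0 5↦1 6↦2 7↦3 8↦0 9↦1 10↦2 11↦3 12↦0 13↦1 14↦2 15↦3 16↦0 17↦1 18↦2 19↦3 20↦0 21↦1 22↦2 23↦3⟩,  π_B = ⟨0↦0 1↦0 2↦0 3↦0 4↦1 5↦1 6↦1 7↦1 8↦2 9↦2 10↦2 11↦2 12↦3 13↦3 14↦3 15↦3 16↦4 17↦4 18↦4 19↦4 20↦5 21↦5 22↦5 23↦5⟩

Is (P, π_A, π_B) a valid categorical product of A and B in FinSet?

|A|·|B| = 4·6 = 24;  |P| = 24
Check the pairing map k ↦ (π_A(k), π_B(k)):
  0 ↦ (0,0)
  1 ↦ (1,0)
  2 ↦ (2,0)
  3 ↦ (3,0)
  4 ↦ (0,1)
  5 ↦ (1,1)
  6 ↦ (2,1)
  7 ↦ (3,1)
  8 ↦ (0,2)
  9 ↦ (1,2)
  10 ↦ (2,2)
  11 ↦ (3,2)
  12 ↦ (0,3)
  13 ↦ (1,3)
  14 ↦ (2,3)
  15 ↦ (3,3)
  16 ↦ (0,4)
  17 ↦ (1,4)
  18 ↦ (2,4)
  19 ↦ (3,4)
  20 ↦ (0,5)
  21 ↦ (1,5)
  22 ↦ (2,5)
  23 ↦ (3,5)
distinct pairs in image: 24 / 24 needed
  → bijection onto A×B; projections well-typed.

Answer: VALID PRODUCT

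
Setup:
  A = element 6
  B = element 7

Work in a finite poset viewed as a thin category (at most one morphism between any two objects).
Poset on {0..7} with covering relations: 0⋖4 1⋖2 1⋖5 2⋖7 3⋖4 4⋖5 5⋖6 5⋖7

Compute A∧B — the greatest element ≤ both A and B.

Answer: A∧B = 5

Work:
Common predecessors of 6,7: {0,1,3,4,5}
  0 <= 5
  1 <= 5
  3 <= 5
  4 <= 5
  5 <= 5
glb = 5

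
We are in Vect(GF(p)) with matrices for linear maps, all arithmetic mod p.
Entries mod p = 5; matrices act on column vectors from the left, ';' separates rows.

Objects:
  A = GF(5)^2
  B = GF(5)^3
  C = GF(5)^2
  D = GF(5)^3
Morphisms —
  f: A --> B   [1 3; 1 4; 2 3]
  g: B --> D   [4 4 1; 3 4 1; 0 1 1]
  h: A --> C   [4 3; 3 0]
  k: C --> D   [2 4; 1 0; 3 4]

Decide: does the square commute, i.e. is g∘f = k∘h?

Answer: DOES NOT COMMUTE

Derivation:
1) trace f;g:
  e0=[1,0] f-->[1,1,2] g-->[0,4,3]
  e1=[0,1] f-->[3,4,3] g-->[1,3,2]
  result₁ = [0 1; 4 3; 3 2]
2) trace h;k:
  e0=[1,0] h-->[4,3] k-->[0,4,4]
  e1=[0,1] h-->[3,0] k-->[1,3,4]
  result₂ = [0 1; 4 3; 4 4]
Equal? differ; not commutative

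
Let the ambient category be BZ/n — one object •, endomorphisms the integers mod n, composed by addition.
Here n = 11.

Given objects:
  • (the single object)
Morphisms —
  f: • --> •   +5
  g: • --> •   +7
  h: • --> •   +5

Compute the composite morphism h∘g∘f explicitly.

Answer: +6

Work:
  0 +5≡5 +7≡1 +5≡6  (mod 11)
result: +6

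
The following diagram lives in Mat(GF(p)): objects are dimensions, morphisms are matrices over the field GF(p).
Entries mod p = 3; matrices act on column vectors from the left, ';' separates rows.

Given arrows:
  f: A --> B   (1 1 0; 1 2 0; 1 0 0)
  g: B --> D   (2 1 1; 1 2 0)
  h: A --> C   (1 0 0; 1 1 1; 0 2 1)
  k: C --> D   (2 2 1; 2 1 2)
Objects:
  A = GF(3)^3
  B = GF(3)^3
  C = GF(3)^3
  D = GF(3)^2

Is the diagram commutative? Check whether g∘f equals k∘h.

Along f;g (path 1):
  e0=⟨1,0,0⟩ f-->⟨1,1,1⟩ g-->⟨1,0⟩
  e1=⟨0,1,0⟩ f-->⟨1,2,0⟩ g-->⟨1,2⟩
  e2=⟨0,0,1⟩ f-->⟨0,0,0⟩ g-->⟨0,0⟩
  ⟦path⟧₁ = (1 1 0; 0 2 0)
Along h;k (path 2):
  e0=⟨1,0,0⟩ h-->⟨1,1,0⟩ k-->⟨1,0⟩
  e1=⟨0,1,0⟩ h-->⟨0,1,2⟩ k-->⟨1,2⟩
  e2=⟨0,0,1⟩ h-->⟨0,1,1⟩ k-->⟨0,0⟩
  ⟦path⟧₂ = (1 1 0; 0 2 0)
Equal? YES — commutes

Answer: COMMUTES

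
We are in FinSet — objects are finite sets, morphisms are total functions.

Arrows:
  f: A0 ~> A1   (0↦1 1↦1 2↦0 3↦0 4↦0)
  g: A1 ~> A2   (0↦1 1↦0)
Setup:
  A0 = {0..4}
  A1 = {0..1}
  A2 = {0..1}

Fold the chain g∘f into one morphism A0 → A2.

  0 f~>1 g~>0
  1 f~>1 g~>0
  2 f~>0 g~>1
  3 f~>0 g~>1
  4 f~>0 g~>1
⟦path⟧: (0↦0 1↦0 2↦1 3↦1 4↦1)

Answer: (0↦0 1↦0 2↦1 3↦1 4↦1)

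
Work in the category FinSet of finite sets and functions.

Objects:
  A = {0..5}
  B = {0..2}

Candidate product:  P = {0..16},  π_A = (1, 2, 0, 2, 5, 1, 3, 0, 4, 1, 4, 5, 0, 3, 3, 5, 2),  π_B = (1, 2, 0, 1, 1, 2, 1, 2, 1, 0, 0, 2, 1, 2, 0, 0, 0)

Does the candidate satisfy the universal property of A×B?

Answer: NOT A VALID PRODUCT — |P|=17 ≠ |A|·|B|=18

Trace:
|A|·|B| = 6·3 = 18;  |P| = 17
  → cardinalities differ; no bijection possible.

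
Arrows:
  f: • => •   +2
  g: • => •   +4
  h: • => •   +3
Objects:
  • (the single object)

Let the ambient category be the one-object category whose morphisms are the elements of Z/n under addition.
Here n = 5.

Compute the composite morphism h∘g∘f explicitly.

Answer: +4

Derivation:
  0 +2≡2 +4≡1 +3≡4  (mod 5)
result: +4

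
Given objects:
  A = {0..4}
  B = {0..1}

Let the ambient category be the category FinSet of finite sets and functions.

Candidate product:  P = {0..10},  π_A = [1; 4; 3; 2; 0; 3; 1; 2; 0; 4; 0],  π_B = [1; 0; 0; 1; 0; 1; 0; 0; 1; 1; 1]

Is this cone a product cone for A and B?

Answer: NOT A VALID PRODUCT — |P|=11 ≠ |A|·|B|=10

Trace:
|A|·|B| = 5·2 = 10;  |P| = 11
  → cardinalities differ; no bijection possible.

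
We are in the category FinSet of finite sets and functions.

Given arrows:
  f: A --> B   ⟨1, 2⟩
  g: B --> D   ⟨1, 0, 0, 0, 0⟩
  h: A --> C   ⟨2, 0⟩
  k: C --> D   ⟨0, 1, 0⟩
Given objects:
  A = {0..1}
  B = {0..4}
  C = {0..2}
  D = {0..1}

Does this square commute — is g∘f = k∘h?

Answer: COMMUTES

Work:
Along f;g (path 1):
  0 f-->1 g-->0
  1 f-->2 g-->0
  result₁ = ⟨0, 0⟩
Along h;k (path 2):
  0 h-->2 k-->0
  1 h-->0 k-->0
  result₂ = ⟨0, 0⟩
Equal? YES — commutes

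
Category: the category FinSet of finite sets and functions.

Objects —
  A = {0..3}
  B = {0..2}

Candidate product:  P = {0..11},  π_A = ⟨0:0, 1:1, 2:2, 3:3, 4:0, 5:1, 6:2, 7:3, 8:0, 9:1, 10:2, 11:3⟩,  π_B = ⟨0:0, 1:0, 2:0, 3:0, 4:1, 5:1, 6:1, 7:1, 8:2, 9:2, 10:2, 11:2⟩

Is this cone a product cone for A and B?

Answer: VALID PRODUCT

Derivation:
|A|·|B| = 4·3 = 12;  |P| = 12
Check the pairing map k ↦ (π_A(k), π_B(k)):
  0 : (0,0)
  1 : (1,0)
  2 : (2,0)
  3 : (3,0)
  4 : (0,1)
  5 : (1,1)
  6 : (2,1)
  7 : (3,1)
  8 : (0,2)
  9 : (1,2)
  10 : (2,2)
  11 : (3,2)
distinct pairs in image: 12 / 12 needed
  → bijection onto A×B; projections well-typed.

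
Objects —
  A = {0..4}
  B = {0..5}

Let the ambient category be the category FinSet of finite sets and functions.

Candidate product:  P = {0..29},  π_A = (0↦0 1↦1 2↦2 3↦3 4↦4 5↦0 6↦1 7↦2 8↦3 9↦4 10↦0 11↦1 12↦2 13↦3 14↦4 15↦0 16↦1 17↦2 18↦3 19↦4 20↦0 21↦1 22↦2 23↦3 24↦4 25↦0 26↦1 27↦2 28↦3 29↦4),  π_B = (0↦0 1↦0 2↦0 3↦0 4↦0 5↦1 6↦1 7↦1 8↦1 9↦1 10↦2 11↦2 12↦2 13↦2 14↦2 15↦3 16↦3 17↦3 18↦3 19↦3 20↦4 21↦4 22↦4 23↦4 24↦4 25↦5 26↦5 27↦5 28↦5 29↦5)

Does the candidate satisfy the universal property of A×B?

|A|·|B| = 5·6 = 30;  |P| = 30
Check the pairing map k ↦ (π_A(k), π_B(k)):
  0 ↦ (0,0)
  1 ↦ (1,0)
  2 ↦ (2,0)
  3 ↦ (3,0)
  4 ↦ (4,0)
  5 ↦ (0,1)
  6 ↦ (1,1)
  7 ↦ (2,1)
  8 ↦ (3,1)
  9 ↦ (4,1)
  10 ↦ (0,2)
  11 ↦ (1,2)
  12 ↦ (2,2)
  13 ↦ (3,2)
  14 ↦ (4,2)
  15 ↦ (0,3)
  16 ↦ (1,3)
  17 ↦ (2,3)
  18 ↦ (3,3)
  19 ↦ (4,3)
  20 ↦ (0,4)
  21 ↦ (1,4)
  22 ↦ (2,4)
  23 ↦ (3,4)
  24 ↦ (4,4)
  25 ↦ (0,5)
  26 ↦ (1,5)
  27 ↦ (2,5)
  28 ↦ (3,5)
  29 ↦ (4,5)
distinct pairs in image: 30 / 30 needed
  → bijection onto A×B; projections well-typed.

Answer: VALID PRODUCT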